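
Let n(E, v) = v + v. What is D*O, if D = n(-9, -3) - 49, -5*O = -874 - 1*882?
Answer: -19316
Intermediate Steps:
n(E, v) = 2*v
O = 1756/5 (O = -(-874 - 1*882)/5 = -(-874 - 882)/5 = -1/5*(-1756) = 1756/5 ≈ 351.20)
D = -55 (D = 2*(-3) - 49 = -6 - 49 = -55)
D*O = -55*1756/5 = -19316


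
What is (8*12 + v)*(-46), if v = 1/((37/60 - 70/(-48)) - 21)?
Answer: -3341072/757 ≈ -4413.6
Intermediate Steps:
v = -40/757 (v = 1/((37*(1/60) - 70*(-1/48)) - 21) = 1/((37/60 + 35/24) - 21) = 1/(83/40 - 21) = 1/(-757/40) = -40/757 ≈ -0.052840)
(8*12 + v)*(-46) = (8*12 - 40/757)*(-46) = (96 - 40/757)*(-46) = (72632/757)*(-46) = -3341072/757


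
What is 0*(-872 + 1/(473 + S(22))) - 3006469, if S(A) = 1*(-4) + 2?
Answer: -3006469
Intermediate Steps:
S(A) = -2 (S(A) = -4 + 2 = -2)
0*(-872 + 1/(473 + S(22))) - 3006469 = 0*(-872 + 1/(473 - 2)) - 3006469 = 0*(-872 + 1/471) - 3006469 = 0*(-410711/471) - 3006469 = 0 - 3006469 = -3006469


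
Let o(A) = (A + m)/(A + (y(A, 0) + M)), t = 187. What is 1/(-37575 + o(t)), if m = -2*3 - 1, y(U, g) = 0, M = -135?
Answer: -13/488430 ≈ -2.6616e-5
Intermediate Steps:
m = -7 (m = -6 - 1 = -7)
o(A) = (-7 + A)/(-135 + A) (o(A) = (A - 7)/(A + (0 - 135)) = (-7 + A)/(A - 135) = (-7 + A)/(-135 + A))
1/(-37575 + o(t)) = 1/(-37575 + (-7 + 187)/(-135 + 187)) = 1/(-37575 + 180/52) = 1/(-37575 + (1/52)*180) = 1/(-37575 + 45/13) = 1/(-488430/13) = -13/488430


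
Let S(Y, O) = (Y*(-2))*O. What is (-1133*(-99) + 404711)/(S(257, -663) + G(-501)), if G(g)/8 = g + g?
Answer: 258439/166383 ≈ 1.5533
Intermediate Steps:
G(g) = 16*g (G(g) = 8*(g + g) = 8*(2*g) = 16*g)
S(Y, O) = -2*O*Y (S(Y, O) = (-2*Y)*O = -2*O*Y)
(-1133*(-99) + 404711)/(S(257, -663) + G(-501)) = (-1133*(-99) + 404711)/(-2*(-663)*257 + 16*(-501)) = (112167 + 404711)/(340782 - 8016) = 516878/332766 = 516878*(1/332766) = 258439/166383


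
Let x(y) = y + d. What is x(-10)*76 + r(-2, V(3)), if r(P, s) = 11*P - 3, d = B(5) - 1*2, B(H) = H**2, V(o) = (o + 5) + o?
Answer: 963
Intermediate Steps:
V(o) = 5 + 2*o (V(o) = (5 + o) + o = 5 + 2*o)
d = 23 (d = 5**2 - 1*2 = 25 - 2 = 23)
r(P, s) = -3 + 11*P
x(y) = 23 + y (x(y) = y + 23 = 23 + y)
x(-10)*76 + r(-2, V(3)) = (23 - 10)*76 + (-3 + 11*(-2)) = 13*76 + (-3 - 22) = 988 - 25 = 963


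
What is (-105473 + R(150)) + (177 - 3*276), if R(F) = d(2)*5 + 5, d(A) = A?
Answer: -106109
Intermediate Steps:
R(F) = 15 (R(F) = 2*5 + 5 = 10 + 5 = 15)
(-105473 + R(150)) + (177 - 3*276) = (-105473 + 15) + (177 - 3*276) = -105458 + (177 - 828) = -105458 - 651 = -106109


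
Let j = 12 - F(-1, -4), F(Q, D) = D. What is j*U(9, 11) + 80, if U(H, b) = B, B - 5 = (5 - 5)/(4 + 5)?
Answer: 160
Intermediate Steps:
B = 5 (B = 5 + (5 - 5)/(4 + 5) = 5 + 0/9 = 5 + 0*(1/9) = 5 + 0 = 5)
j = 16 (j = 12 - 1*(-4) = 12 + 4 = 16)
U(H, b) = 5
j*U(9, 11) + 80 = 16*5 + 80 = 80 + 80 = 160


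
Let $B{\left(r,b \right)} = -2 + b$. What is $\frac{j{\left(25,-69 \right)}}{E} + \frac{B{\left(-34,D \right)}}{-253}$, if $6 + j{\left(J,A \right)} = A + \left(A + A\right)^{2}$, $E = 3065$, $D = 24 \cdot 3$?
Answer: $\frac{4584607}{775445} \approx 5.9122$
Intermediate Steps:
$D = 72$
$j{\left(J,A \right)} = -6 + A + 4 A^{2}$ ($j{\left(J,A \right)} = -6 + \left(A + \left(A + A\right)^{2}\right) = -6 + \left(A + \left(2 A\right)^{2}\right) = -6 + \left(A + 4 A^{2}\right) = -6 + A + 4 A^{2}$)
$\frac{j{\left(25,-69 \right)}}{E} + \frac{B{\left(-34,D \right)}}{-253} = \frac{-6 - 69 + 4 \left(-69\right)^{2}}{3065} + \frac{-2 + 72}{-253} = \left(-6 - 69 + 4 \cdot 4761\right) \frac{1}{3065} + 70 \left(- \frac{1}{253}\right) = \left(-6 - 69 + 19044\right) \frac{1}{3065} - \frac{70}{253} = 18969 \cdot \frac{1}{3065} - \frac{70}{253} = \frac{18969}{3065} - \frac{70}{253} = \frac{4584607}{775445}$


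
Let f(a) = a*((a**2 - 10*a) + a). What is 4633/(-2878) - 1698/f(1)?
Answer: 1212445/5756 ≈ 210.64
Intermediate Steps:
f(a) = a*(a**2 - 9*a)
4633/(-2878) - 1698/f(1) = 4633/(-2878) - 1698/(-9 + 1) = 4633*(-1/2878) - 1698/(1*(-8)) = -4633/2878 - 1698/(-8) = -4633/2878 - 1698*(-1/8) = -4633/2878 + 849/4 = 1212445/5756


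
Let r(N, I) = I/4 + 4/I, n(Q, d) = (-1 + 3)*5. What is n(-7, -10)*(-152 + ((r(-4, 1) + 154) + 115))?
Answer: 2425/2 ≈ 1212.5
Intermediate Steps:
n(Q, d) = 10 (n(Q, d) = 2*5 = 10)
r(N, I) = 4/I + I/4 (r(N, I) = I*(¼) + 4/I = I/4 + 4/I = 4/I + I/4)
n(-7, -10)*(-152 + ((r(-4, 1) + 154) + 115)) = 10*(-152 + (((4/1 + (¼)*1) + 154) + 115)) = 10*(-152 + (((4*1 + ¼) + 154) + 115)) = 10*(-152 + (((4 + ¼) + 154) + 115)) = 10*(-152 + ((17/4 + 154) + 115)) = 10*(-152 + (633/4 + 115)) = 10*(-152 + 1093/4) = 10*(485/4) = 2425/2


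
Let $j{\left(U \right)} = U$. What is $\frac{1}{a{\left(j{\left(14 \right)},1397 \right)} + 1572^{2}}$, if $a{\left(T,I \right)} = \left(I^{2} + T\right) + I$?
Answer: $\frac{1}{4424204} \approx 2.2603 \cdot 10^{-7}$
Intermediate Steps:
$a{\left(T,I \right)} = I + T + I^{2}$ ($a{\left(T,I \right)} = \left(T + I^{2}\right) + I = I + T + I^{2}$)
$\frac{1}{a{\left(j{\left(14 \right)},1397 \right)} + 1572^{2}} = \frac{1}{\left(1397 + 14 + 1397^{2}\right) + 1572^{2}} = \frac{1}{\left(1397 + 14 + 1951609\right) + 2471184} = \frac{1}{1953020 + 2471184} = \frac{1}{4424204}$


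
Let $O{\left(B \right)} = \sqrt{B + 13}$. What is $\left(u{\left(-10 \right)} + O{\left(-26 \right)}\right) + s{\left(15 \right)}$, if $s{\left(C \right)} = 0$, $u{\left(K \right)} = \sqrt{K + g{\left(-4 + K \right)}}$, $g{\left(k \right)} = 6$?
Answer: $i \left(2 + \sqrt{13}\right) \approx 5.6056 i$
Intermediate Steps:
$O{\left(B \right)} = \sqrt{13 + B}$
$u{\left(K \right)} = \sqrt{6 + K}$ ($u{\left(K \right)} = \sqrt{K + 6} = \sqrt{6 + K}$)
$\left(u{\left(-10 \right)} + O{\left(-26 \right)}\right) + s{\left(15 \right)} = \left(\sqrt{6 - 10} + \sqrt{13 - 26}\right) + 0 = \left(\sqrt{-4} + \sqrt{-13}\right) + 0 = \left(2 i + i \sqrt{13}\right) + 0 = 2 i + i \sqrt{13}$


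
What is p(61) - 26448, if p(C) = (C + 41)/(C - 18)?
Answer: -1137162/43 ≈ -26446.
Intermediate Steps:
p(C) = (41 + C)/(-18 + C)
p(61) - 26448 = (41 + 61)/(-18 + 61) - 26448 = 102/43 - 26448 = -1137162/43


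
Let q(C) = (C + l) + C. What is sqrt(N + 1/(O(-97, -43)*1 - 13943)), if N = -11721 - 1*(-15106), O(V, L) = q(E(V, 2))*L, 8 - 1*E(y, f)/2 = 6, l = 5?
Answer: sqrt(711892579038)/14502 ≈ 58.181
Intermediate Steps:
E(y, f) = 4 (E(y, f) = 16 - 2*6 = 16 - 12 = 4)
q(C) = 5 + 2*C (q(C) = (C + 5) + C = (5 + C) + C = 5 + 2*C)
O(V, L) = 13*L (O(V, L) = (5 + 2*4)*L = (5 + 8)*L = 13*L)
N = 3385 (N = -11721 + 15106 = 3385)
sqrt(N + 1/(O(-97, -43)*1 - 13943)) = sqrt(3385 + 1/((13*(-43))*1 - 13943)) = sqrt(3385 + 1/(-559*1 - 13943)) = sqrt(3385 + 1/(-559 - 13943)) = sqrt(3385 + 1/(-14502)) = sqrt(3385 - 1/14502) = sqrt(49089269/14502) = sqrt(711892579038)/14502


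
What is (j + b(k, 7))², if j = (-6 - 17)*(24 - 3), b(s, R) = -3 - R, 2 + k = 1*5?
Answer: 243049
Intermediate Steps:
k = 3 (k = -2 + 1*5 = -2 + 5 = 3)
j = -483 (j = -23*21 = -483)
(j + b(k, 7))² = (-483 + (-3 - 1*7))² = (-483 + (-3 - 7))² = (-483 - 10)² = (-493)² = 243049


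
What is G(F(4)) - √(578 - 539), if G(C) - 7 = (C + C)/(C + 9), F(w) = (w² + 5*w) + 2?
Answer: 405/47 - √39 ≈ 2.3720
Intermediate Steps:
F(w) = 2 + w² + 5*w
G(C) = 7 + 2*C/(9 + C) (G(C) = 7 + (C + C)/(C + 9) = 7 + (2*C)/(9 + C) = 7 + 2*C/(9 + C))
G(F(4)) - √(578 - 539) = 9*(7 + (2 + 4² + 5*4))/(9 + (2 + 4² + 5*4)) - √(578 - 539) = 9*(7 + (2 + 16 + 20))/(9 + (2 + 16 + 20)) - √39 = 9*(7 + 38)/(9 + 38) - √39 = 9*45/47 - √39 = 9*(1/47)*45 - √39 = 405/47 - √39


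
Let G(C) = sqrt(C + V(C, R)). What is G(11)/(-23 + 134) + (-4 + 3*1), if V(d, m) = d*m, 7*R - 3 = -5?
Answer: -1 + sqrt(385)/777 ≈ -0.97475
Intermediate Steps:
R = -2/7 (R = 3/7 + (1/7)*(-5) = 3/7 - 5/7 = -2/7 ≈ -0.28571)
G(C) = sqrt(35)*sqrt(C)/7 (G(C) = sqrt(C + C*(-2/7)) = sqrt(C - 2*C/7) = sqrt(5*C/7) = sqrt(35)*sqrt(C)/7)
G(11)/(-23 + 134) + (-4 + 3*1) = (sqrt(35)*sqrt(11)/7)/(-23 + 134) + (-4 + 3*1) = (sqrt(385)/7)/111 + (-4 + 3) = (sqrt(385)/7)/111 - 1 = sqrt(385)/777 - 1 = -1 + sqrt(385)/777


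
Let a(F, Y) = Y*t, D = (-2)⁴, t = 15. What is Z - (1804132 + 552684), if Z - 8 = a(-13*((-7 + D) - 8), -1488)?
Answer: -2379128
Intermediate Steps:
D = 16
a(F, Y) = 15*Y (a(F, Y) = Y*15 = 15*Y)
Z = -22312 (Z = 8 + 15*(-1488) = 8 - 22320 = -22312)
Z - (1804132 + 552684) = -22312 - (1804132 + 552684) = -22312 - 1*2356816 = -22312 - 2356816 = -2379128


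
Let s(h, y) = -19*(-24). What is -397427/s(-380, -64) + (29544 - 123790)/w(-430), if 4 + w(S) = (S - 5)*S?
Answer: -37190053409/42646488 ≈ -872.05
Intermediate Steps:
s(h, y) = 456
w(S) = -4 + S*(-5 + S) (w(S) = -4 + (S - 5)*S = -4 + (-5 + S)*S = -4 + S*(-5 + S))
-397427/s(-380, -64) + (29544 - 123790)/w(-430) = -397427/456 + (29544 - 123790)/(-4 + (-430)² - 5*(-430)) = -397427*1/456 - 94246/(-4 + 184900 + 2150) = -397427/456 - 94246/187046 = -397427/456 - 94246*1/187046 = -397427/456 - 47123/93523 = -37190053409/42646488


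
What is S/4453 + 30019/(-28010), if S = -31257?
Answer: -1009183177/124728530 ≈ -8.0910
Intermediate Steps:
S/4453 + 30019/(-28010) = -31257/4453 + 30019/(-28010) = -31257*1/4453 + 30019*(-1/28010) = -31257/4453 - 30019/28010 = -1009183177/124728530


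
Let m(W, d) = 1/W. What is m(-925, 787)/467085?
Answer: -1/432053625 ≈ -2.3145e-9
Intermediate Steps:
m(-925, 787)/467085 = 1/(-925*467085) = -1/925*1/467085 = -1/432053625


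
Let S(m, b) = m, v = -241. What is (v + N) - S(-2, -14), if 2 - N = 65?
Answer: -302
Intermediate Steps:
N = -63 (N = 2 - 1*65 = 2 - 65 = -63)
(v + N) - S(-2, -14) = (-241 - 63) - 1*(-2) = -304 + 2 = -302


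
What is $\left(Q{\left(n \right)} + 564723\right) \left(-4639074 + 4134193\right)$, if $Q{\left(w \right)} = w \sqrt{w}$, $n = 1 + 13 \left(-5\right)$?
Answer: $-285117912963 + 258499072 i \approx -2.8512 \cdot 10^{11} + 2.585 \cdot 10^{8} i$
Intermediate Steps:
$n = -64$ ($n = 1 - 65 = -64$)
$Q{\left(w \right)} = w^{\frac{3}{2}}$
$\left(Q{\left(n \right)} + 564723\right) \left(-4639074 + 4134193\right) = \left(\left(-64\right)^{\frac{3}{2}} + 564723\right) \left(-4639074 + 4134193\right) = \left(- 512 i + 564723\right) \left(-504881\right) = \left(564723 - 512 i\right) \left(-504881\right) = -285117912963 + 258499072 i$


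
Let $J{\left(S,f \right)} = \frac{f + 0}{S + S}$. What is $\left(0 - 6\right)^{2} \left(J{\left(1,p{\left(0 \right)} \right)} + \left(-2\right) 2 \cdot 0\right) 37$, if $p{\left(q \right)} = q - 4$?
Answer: $-2664$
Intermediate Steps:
$p{\left(q \right)} = -4 + q$
$J{\left(S,f \right)} = \frac{f}{2 S}$
$\left(0 - 6\right)^{2} \left(J{\left(1,p{\left(0 \right)} \right)} + \left(-2\right) 2 \cdot 0\right) 37 = \left(0 - 6\right)^{2} \left(\frac{-4 + 0}{2 \cdot 1} + \left(-2\right) 2 \cdot 0\right) 37 = \left(0 - 6\right)^{2} \left(\frac{1}{2} \left(-4\right) 1 - 0\right) 37 = \left(0 - 6\right)^{2} \left(-2 + 0\right) 37 = \left(-6\right)^{2} \left(-2\right) 37 = 36 \left(-2\right) 37 = \left(-72\right) 37 = -2664$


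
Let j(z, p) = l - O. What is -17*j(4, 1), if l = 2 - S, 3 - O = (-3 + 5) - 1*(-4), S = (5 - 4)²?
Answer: -68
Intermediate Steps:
S = 1 (S = 1² = 1)
O = -3 (O = 3 - ((-3 + 5) - 1*(-4)) = 3 - (2 + 4) = 3 - 1*6 = 3 - 6 = -3)
l = 1 (l = 2 - 1*1 = 2 - 1 = 1)
j(z, p) = 4 (j(z, p) = 1 - 1*(-3) = 1 + 3 = 4)
-17*j(4, 1) = -17*4 = -68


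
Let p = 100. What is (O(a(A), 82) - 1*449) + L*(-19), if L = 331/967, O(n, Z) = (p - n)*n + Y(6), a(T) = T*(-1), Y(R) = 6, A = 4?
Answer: -836942/967 ≈ -865.50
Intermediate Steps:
a(T) = -T
O(n, Z) = 6 + n*(100 - n) (O(n, Z) = (100 - n)*n + 6 = n*(100 - n) + 6 = 6 + n*(100 - n))
L = 331/967 (L = 331*(1/967) = 331/967 ≈ 0.34230)
(O(a(A), 82) - 1*449) + L*(-19) = ((6 - (-1*4)² + 100*(-1*4)) - 1*449) + (331/967)*(-19) = ((6 - 1*(-4)² + 100*(-4)) - 449) - 6289/967 = ((6 - 1*16 - 400) - 449) - 6289/967 = ((6 - 16 - 400) - 449) - 6289/967 = (-410 - 449) - 6289/967 = -859 - 6289/967 = -836942/967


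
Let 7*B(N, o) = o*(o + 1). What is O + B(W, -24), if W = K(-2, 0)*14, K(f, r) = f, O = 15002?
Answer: 105566/7 ≈ 15081.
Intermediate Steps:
W = -28 (W = -2*14 = -28)
B(N, o) = o*(1 + o)/7 (B(N, o) = (o*(o + 1))/7 = (o*(1 + o))/7 = o*(1 + o)/7)
O + B(W, -24) = 15002 + (⅐)*(-24)*(1 - 24) = 15002 + (⅐)*(-24)*(-23) = 15002 + 552/7 = 105566/7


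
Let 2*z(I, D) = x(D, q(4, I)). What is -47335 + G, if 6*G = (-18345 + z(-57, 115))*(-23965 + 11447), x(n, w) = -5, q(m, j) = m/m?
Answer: 229389995/6 ≈ 3.8232e+7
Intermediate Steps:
q(m, j) = 1
z(I, D) = -5/2 (z(I, D) = (1/2)*(-5) = -5/2)
G = 229674005/6 (G = ((-18345 - 5/2)*(-23965 + 11447))/6 = (-36695/2*(-12518))/6 = (1/6)*229674005 = 229674005/6 ≈ 3.8279e+7)
-47335 + G = -47335 + 229674005/6 = 229389995/6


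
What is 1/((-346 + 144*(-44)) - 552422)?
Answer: -1/559104 ≈ -1.7886e-6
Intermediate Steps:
1/((-346 + 144*(-44)) - 552422) = 1/((-346 - 6336) - 552422) = 1/(-6682 - 552422) = 1/(-559104) = -1/559104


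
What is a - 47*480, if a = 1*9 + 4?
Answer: -22547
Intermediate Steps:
a = 13 (a = 9 + 4 = 13)
a - 47*480 = 13 - 47*480 = 13 - 22560 = -22547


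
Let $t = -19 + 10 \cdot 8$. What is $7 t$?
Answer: $427$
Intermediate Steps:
$t = 61$ ($t = -19 + 80 = 61$)
$7 t = 7 \cdot 61 = 427$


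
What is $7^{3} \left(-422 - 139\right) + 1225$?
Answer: $-191198$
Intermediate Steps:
$7^{3} \left(-422 - 139\right) + 1225 = 343 \left(-422 - 139\right) + 1225 = 343 \left(-561\right) + 1225 = -192423 + 1225 = -191198$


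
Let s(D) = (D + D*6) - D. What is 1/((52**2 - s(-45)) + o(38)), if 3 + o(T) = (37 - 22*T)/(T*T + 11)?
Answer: 1455/4322006 ≈ 0.00033665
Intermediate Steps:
o(T) = -3 + (37 - 22*T)/(11 + T**2) (o(T) = -3 + (37 - 22*T)/(T*T + 11) = -3 + (37 - 22*T)/(T**2 + 11) = -3 + (37 - 22*T)/(11 + T**2))
s(D) = 6*D (s(D) = (D + 6*D) - D = 7*D - D = 6*D)
1/((52**2 - s(-45)) + o(38)) = 1/((52**2 - 6*(-45)) + (4 - 22*38 - 3*38**2)/(11 + 38**2)) = 1/((2704 - 1*(-270)) + (4 - 836 - 3*1444)/(11 + 1444)) = 1/((2704 + 270) + (4 - 836 - 4332)/1455) = 1/(2974 + (1/1455)*(-5164)) = 1/(2974 - 5164/1455) = 1/(4322006/1455) = 1455/4322006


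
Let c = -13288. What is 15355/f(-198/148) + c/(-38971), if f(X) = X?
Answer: -44280262658/3858129 ≈ -11477.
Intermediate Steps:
15355/f(-198/148) + c/(-38971) = 15355/((-198/148)) - 13288/(-38971) = 15355/((-198*1/148)) - 13288*(-1/38971) = 15355/(-99/74) + 13288/38971 = 15355*(-74/99) + 13288/38971 = -1136270/99 + 13288/38971 = -44280262658/3858129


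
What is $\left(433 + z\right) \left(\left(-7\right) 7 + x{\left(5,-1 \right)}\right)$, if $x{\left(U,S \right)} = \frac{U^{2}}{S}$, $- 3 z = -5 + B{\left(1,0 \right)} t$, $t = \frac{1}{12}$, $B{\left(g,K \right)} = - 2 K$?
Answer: $- \frac{96496}{3} \approx -32165.0$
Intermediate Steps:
$t = \frac{1}{12} \approx 0.083333$
$z = \frac{5}{3}$ ($z = - \frac{-5 + \left(-2\right) 0 \cdot \frac{1}{12}}{3} = - \frac{-5 + 0 \cdot \frac{1}{12}}{3} = - \frac{-5 + 0}{3} = \left(- \frac{1}{3}\right) \left(-5\right) = \frac{5}{3} \approx 1.6667$)
$x{\left(U,S \right)} = \frac{U^{2}}{S}$
$\left(433 + z\right) \left(\left(-7\right) 7 + x{\left(5,-1 \right)}\right) = \left(433 + \frac{5}{3}\right) \left(\left(-7\right) 7 + \frac{5^{2}}{-1}\right) = \frac{1304 \left(-49 - 25\right)}{3} = \frac{1304}{3} \left(-74\right) = - \frac{96496}{3}$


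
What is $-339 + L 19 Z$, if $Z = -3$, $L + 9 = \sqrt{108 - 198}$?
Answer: $174 - 171 i \sqrt{10} \approx 174.0 - 540.75 i$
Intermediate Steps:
$L = -9 + 3 i \sqrt{10}$ ($L = -9 + \sqrt{108 - 198} = -9 + \sqrt{-90} = -9 + 3 i \sqrt{10} \approx -9.0 + 9.4868 i$)
$-339 + L 19 Z = -339 + \left(-9 + 3 i \sqrt{10}\right) 19 \left(-3\right) = -339 + \left(-9 + 3 i \sqrt{10}\right) \left(-57\right) = -339 + \left(513 - 171 i \sqrt{10}\right) = 174 - 171 i \sqrt{10}$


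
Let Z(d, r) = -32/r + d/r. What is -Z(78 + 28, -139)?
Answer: 74/139 ≈ 0.53237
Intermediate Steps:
-Z(78 + 28, -139) = -(-32 + (78 + 28))/(-139) = -(-1)*(-32 + 106)/139 = -(-1)*74/139 = -1*(-74/139) = 74/139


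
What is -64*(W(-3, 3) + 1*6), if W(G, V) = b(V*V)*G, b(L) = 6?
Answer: 768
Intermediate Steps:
W(G, V) = 6*G
-64*(W(-3, 3) + 1*6) = -64*(6*(-3) + 1*6) = -64*(-18 + 6) = -64*(-12) = 768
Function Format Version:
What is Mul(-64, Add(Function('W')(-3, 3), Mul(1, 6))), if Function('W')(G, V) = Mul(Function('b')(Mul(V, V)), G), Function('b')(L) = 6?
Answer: 768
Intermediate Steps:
Function('W')(G, V) = Mul(6, G)
Mul(-64, Add(Function('W')(-3, 3), Mul(1, 6))) = Mul(-64, Add(Mul(6, -3), Mul(1, 6))) = Mul(-64, Add(-18, 6)) = Mul(-64, -12) = 768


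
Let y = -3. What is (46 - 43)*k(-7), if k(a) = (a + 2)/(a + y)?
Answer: 3/2 ≈ 1.5000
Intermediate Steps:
k(a) = (2 + a)/(-3 + a) (k(a) = (a + 2)/(a - 3) = (2 + a)/(-3 + a))
(46 - 43)*k(-7) = (46 - 43)*((2 - 7)/(-3 - 7)) = 3*(-5/(-10)) = 3*(-⅒*(-5)) = 3*(½) = 3/2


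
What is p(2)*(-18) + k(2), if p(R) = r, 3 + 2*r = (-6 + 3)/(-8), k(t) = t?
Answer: 205/8 ≈ 25.625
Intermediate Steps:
r = -21/16 (r = -3/2 + ((-6 + 3)/(-8))/2 = -3/2 + (-3*(-⅛))/2 = -3/2 + (½)*(3/8) = -3/2 + 3/16 = -21/16 ≈ -1.3125)
p(R) = -21/16
p(2)*(-18) + k(2) = -21/16*(-18) + 2 = 189/8 + 2 = 205/8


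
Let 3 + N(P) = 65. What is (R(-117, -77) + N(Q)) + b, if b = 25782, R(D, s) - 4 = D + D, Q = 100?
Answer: 25614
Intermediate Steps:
N(P) = 62 (N(P) = -3 + 65 = 62)
R(D, s) = 4 + 2*D (R(D, s) = 4 + (D + D) = 4 + 2*D)
(R(-117, -77) + N(Q)) + b = ((4 + 2*(-117)) + 62) + 25782 = ((4 - 234) + 62) + 25782 = (-230 + 62) + 25782 = -168 + 25782 = 25614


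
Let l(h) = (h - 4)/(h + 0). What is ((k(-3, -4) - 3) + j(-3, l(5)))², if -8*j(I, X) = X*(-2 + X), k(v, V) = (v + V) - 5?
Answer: 8946081/40000 ≈ 223.65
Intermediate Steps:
k(v, V) = -5 + V + v (k(v, V) = (V + v) - 5 = -5 + V + v)
l(h) = (-4 + h)/h
j(I, X) = -X*(-2 + X)/8
((k(-3, -4) - 3) + j(-3, l(5)))² = (((-5 - 4 - 3) - 3) + ((-4 + 5)/5)*(2 - (-4 + 5)/5)/8)² = ((-12 - 3) + ((⅕)*1)*(2 - 1/5)/8)² = (-15 + (⅛)*(⅕)*(2 - 1*⅕))² = (-15 + (⅛)*(⅕)*(2 - ⅕))² = (-15 + (⅛)*(⅕)*(9/5))² = (-15 + 9/200)² = (-2991/200)² = 8946081/40000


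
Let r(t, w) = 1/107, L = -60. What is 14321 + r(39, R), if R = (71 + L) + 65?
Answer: 1532348/107 ≈ 14321.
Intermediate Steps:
R = 76 (R = (71 - 60) + 65 = 11 + 65 = 76)
r(t, w) = 1/107
14321 + r(39, R) = 14321 + 1/107 = 1532348/107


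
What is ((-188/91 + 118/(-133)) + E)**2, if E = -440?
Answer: 586550729956/2989441 ≈ 1.9621e+5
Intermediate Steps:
((-188/91 + 118/(-133)) + E)**2 = ((-188/91 + 118/(-133)) - 440)**2 = ((-188*1/91 + 118*(-1/133)) - 440)**2 = ((-188/91 - 118/133) - 440)**2 = (-5106/1729 - 440)**2 = (-765866/1729)**2 = 586550729956/2989441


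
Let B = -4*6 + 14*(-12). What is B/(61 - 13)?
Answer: -4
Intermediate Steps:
B = -192 (B = -24 - 168 = -192)
B/(61 - 13) = -192/(61 - 13) = -192/48 = (1/48)*(-192) = -4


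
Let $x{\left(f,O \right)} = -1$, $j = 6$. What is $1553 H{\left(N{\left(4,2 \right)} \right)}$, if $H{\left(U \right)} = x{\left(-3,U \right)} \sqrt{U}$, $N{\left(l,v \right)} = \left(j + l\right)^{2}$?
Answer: $-15530$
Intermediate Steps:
$N{\left(l,v \right)} = \left(6 + l\right)^{2}$
$H{\left(U \right)} = - \sqrt{U}$
$1553 H{\left(N{\left(4,2 \right)} \right)} = 1553 \left(- \sqrt{\left(6 + 4\right)^{2}}\right) = 1553 \left(- \sqrt{10^{2}}\right) = 1553 \left(- \sqrt{100}\right) = 1553 \left(\left(-1\right) 10\right) = 1553 \left(-10\right) = -15530$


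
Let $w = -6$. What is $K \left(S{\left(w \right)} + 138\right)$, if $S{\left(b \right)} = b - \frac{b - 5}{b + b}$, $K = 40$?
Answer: $\frac{15730}{3} \approx 5243.3$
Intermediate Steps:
$S{\left(b \right)} = b - \frac{-5 + b}{2 b}$
$K \left(S{\left(w \right)} + 138\right) = 40 \left(\left(- \frac{1}{2} - 6 + \frac{5}{2 \left(-6\right)}\right) + 138\right) = 40 \left(\left(- \frac{1}{2} - 6 + \frac{5}{2} \left(- \frac{1}{6}\right)\right) + 138\right) = 40 \left(\left(- \frac{1}{2} - 6 - \frac{5}{12}\right) + 138\right) = 40 \left(- \frac{83}{12} + 138\right) = 40 \cdot \frac{1573}{12} = \frac{15730}{3}$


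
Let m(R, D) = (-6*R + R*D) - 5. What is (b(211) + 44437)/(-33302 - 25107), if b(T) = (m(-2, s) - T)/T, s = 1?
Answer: -9376001/12324299 ≈ -0.76077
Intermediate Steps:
m(R, D) = -5 - 6*R + D*R (m(R, D) = (-6*R + D*R) - 5 = -5 - 6*R + D*R)
b(T) = (5 - T)/T (b(T) = ((-5 - 6*(-2) + 1*(-2)) - T)/T = ((-5 + 12 - 2) - T)/T = (5 - T)/T)
(b(211) + 44437)/(-33302 - 25107) = ((5 - 1*211)/211 + 44437)/(-33302 - 25107) = ((5 - 211)/211 + 44437)/(-58409) = ((1/211)*(-206) + 44437)*(-1/58409) = (-206/211 + 44437)*(-1/58409) = (9376001/211)*(-1/58409) = -9376001/12324299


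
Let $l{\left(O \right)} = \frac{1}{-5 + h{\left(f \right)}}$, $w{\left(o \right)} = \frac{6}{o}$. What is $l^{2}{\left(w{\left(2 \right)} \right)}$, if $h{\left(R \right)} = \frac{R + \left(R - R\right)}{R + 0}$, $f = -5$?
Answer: $\frac{1}{16} \approx 0.0625$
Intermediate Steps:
$h{\left(R \right)} = 1$ ($h{\left(R \right)} = \frac{R + 0}{R} = \frac{R}{R} = 1$)
$l{\left(O \right)} = - \frac{1}{4}$ ($l{\left(O \right)} = \frac{1}{-5 + 1} = \frac{1}{-4} = - \frac{1}{4}$)
$l^{2}{\left(w{\left(2 \right)} \right)} = \left(- \frac{1}{4}\right)^{2} = \frac{1}{16}$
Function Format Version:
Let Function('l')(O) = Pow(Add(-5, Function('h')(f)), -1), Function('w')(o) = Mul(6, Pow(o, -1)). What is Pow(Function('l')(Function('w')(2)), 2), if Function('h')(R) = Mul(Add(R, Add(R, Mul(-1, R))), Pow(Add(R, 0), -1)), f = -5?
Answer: Rational(1, 16) ≈ 0.062500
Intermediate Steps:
Function('h')(R) = 1 (Function('h')(R) = Mul(Add(R, 0), Pow(R, -1)) = Mul(R, Pow(R, -1)) = 1)
Function('l')(O) = Rational(-1, 4) (Function('l')(O) = Pow(Add(-5, 1), -1) = Pow(-4, -1) = Rational(-1, 4))
Pow(Function('l')(Function('w')(2)), 2) = Pow(Rational(-1, 4), 2) = Rational(1, 16)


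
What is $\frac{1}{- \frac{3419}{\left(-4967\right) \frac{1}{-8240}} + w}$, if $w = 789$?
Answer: $- \frac{4967}{24253597} \approx -0.00020479$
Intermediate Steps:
$\frac{1}{- \frac{3419}{\left(-4967\right) \frac{1}{-8240}} + w} = \frac{1}{- \frac{3419}{\left(-4967\right) \frac{1}{-8240}} + 789} = \frac{1}{- \frac{3419}{\left(-4967\right) \left(- \frac{1}{8240}\right)} + 789} = \frac{1}{- \frac{3419}{\frac{4967}{8240}} + 789} = \frac{1}{\left(-3419\right) \frac{8240}{4967} + 789} = \frac{1}{- \frac{28172560}{4967} + 789} = \frac{1}{- \frac{24253597}{4967}} = - \frac{4967}{24253597}$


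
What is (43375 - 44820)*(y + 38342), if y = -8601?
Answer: -42975745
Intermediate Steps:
(43375 - 44820)*(y + 38342) = (43375 - 44820)*(-8601 + 38342) = -1445*29741 = -42975745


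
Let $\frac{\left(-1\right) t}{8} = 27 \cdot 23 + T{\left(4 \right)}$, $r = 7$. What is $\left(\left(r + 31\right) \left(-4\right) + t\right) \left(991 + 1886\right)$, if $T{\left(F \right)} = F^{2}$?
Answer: $-15098496$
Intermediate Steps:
$t = -5096$ ($t = - 8 \left(27 \cdot 23 + 4^{2}\right) = - 8 \left(621 + 16\right) = \left(-8\right) 637 = -5096$)
$\left(\left(r + 31\right) \left(-4\right) + t\right) \left(991 + 1886\right) = \left(\left(7 + 31\right) \left(-4\right) - 5096\right) \left(991 + 1886\right) = \left(38 \left(-4\right) - 5096\right) 2877 = \left(-152 - 5096\right) 2877 = \left(-5248\right) 2877 = -15098496$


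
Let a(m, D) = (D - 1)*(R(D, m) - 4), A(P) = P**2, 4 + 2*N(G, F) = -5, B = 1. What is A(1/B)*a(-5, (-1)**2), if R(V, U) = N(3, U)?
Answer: 0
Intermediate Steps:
N(G, F) = -9/2 (N(G, F) = -2 + (1/2)*(-5) = -2 - 5/2 = -9/2)
R(V, U) = -9/2
a(m, D) = 17/2 - 17*D/2 (a(m, D) = (D - 1)*(-9/2 - 4) = (-1 + D)*(-17/2) = 17/2 - 17*D/2)
A(1/B)*a(-5, (-1)**2) = (1/1)**2*(17/2 - 17/2*(-1)**2) = 1**2*(17/2 - 17/2*1) = 1*(17/2 - 17/2) = 1*0 = 0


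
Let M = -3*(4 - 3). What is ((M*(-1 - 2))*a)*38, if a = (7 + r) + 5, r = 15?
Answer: 9234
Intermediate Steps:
M = -3 (M = -3*1 = -3)
a = 27 (a = (7 + 15) + 5 = 22 + 5 = 27)
((M*(-1 - 2))*a)*38 = (-3*(-1 - 2)*27)*38 = (-3*(-3)*27)*38 = (9*27)*38 = 243*38 = 9234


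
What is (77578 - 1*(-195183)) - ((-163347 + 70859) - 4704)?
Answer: 369953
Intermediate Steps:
(77578 - 1*(-195183)) - ((-163347 + 70859) - 4704) = (77578 + 195183) - (-92488 - 4704) = 272761 - 1*(-97192) = 272761 + 97192 = 369953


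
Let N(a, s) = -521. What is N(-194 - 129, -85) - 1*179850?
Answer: -180371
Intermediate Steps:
N(-194 - 129, -85) - 1*179850 = -521 - 1*179850 = -521 - 179850 = -180371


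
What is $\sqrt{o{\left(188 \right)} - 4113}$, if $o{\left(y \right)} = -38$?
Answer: $i \sqrt{4151} \approx 64.428 i$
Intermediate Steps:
$\sqrt{o{\left(188 \right)} - 4113} = \sqrt{-38 - 4113} = \sqrt{-4151} = i \sqrt{4151}$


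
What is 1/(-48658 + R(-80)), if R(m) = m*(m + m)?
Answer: -1/35858 ≈ -2.7888e-5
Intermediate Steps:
R(m) = 2*m² (R(m) = m*(2*m) = 2*m²)
1/(-48658 + R(-80)) = 1/(-48658 + 2*(-80)²) = 1/(-48658 + 2*6400) = 1/(-48658 + 12800) = 1/(-35858) = -1/35858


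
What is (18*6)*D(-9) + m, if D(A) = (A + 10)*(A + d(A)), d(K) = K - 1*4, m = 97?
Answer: -2279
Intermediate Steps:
d(K) = -4 + K (d(K) = K - 4 = -4 + K)
D(A) = (-4 + 2*A)*(10 + A) (D(A) = (A + 10)*(A + (-4 + A)) = (10 + A)*(-4 + 2*A) = (-4 + 2*A)*(10 + A))
(18*6)*D(-9) + m = (18*6)*(-40 + 2*(-9)² + 16*(-9)) + 97 = 108*(-40 + 2*81 - 144) + 97 = 108*(-40 + 162 - 144) + 97 = 108*(-22) + 97 = -2376 + 97 = -2279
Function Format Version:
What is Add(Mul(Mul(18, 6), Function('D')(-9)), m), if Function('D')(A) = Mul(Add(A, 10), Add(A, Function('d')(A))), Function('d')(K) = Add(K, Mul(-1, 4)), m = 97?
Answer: -2279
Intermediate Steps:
Function('d')(K) = Add(-4, K) (Function('d')(K) = Add(K, -4) = Add(-4, K))
Function('D')(A) = Mul(Add(-4, Mul(2, A)), Add(10, A)) (Function('D')(A) = Mul(Add(A, 10), Add(A, Add(-4, A))) = Mul(Add(10, A), Add(-4, Mul(2, A))) = Mul(Add(-4, Mul(2, A)), Add(10, A)))
Add(Mul(Mul(18, 6), Function('D')(-9)), m) = Add(Mul(Mul(18, 6), Add(-40, Mul(2, Pow(-9, 2)), Mul(16, -9))), 97) = Add(Mul(108, Add(-40, Mul(2, 81), -144)), 97) = Add(Mul(108, Add(-40, 162, -144)), 97) = Add(Mul(108, -22), 97) = Add(-2376, 97) = -2279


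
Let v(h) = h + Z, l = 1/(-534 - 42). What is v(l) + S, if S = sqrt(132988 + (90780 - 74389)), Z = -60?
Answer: -34561/576 + sqrt(149379) ≈ 326.49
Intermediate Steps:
l = -1/576 (l = 1/(-576) = -1/576 ≈ -0.0017361)
v(h) = -60 + h (v(h) = h - 60 = -60 + h)
S = sqrt(149379) (S = sqrt(132988 + 16391) = sqrt(149379) ≈ 386.50)
v(l) + S = (-60 - 1/576) + sqrt(149379) = -34561/576 + sqrt(149379)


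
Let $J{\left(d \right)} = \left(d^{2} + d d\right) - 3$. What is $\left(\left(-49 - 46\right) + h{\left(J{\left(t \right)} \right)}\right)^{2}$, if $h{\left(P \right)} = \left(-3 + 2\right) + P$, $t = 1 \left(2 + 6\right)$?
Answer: $841$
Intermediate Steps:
$t = 8$ ($t = 1 \cdot 8 = 8$)
$J{\left(d \right)} = -3 + 2 d^{2}$ ($J{\left(d \right)} = \left(d^{2} + d^{2}\right) - 3 = 2 d^{2} - 3 = -3 + 2 d^{2}$)
$h{\left(P \right)} = -1 + P$
$\left(\left(-49 - 46\right) + h{\left(J{\left(t \right)} \right)}\right)^{2} = \left(\left(-49 - 46\right) - \left(4 - 128\right)\right)^{2} = \left(\left(-49 - 46\right) + \left(-1 + \left(-3 + 2 \cdot 64\right)\right)\right)^{2} = \left(-95 + \left(-1 + \left(-3 + 128\right)\right)\right)^{2} = \left(-95 + \left(-1 + 125\right)\right)^{2} = \left(-95 + 124\right)^{2} = 29^{2} = 841$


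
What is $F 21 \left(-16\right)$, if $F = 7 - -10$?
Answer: $-5712$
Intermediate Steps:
$F = 17$ ($F = 7 + 10 = 17$)
$F 21 \left(-16\right) = 17 \cdot 21 \left(-16\right) = 357 \left(-16\right) = -5712$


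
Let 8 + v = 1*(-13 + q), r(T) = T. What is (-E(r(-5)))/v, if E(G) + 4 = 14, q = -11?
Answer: 5/16 ≈ 0.31250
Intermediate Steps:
E(G) = 10 (E(G) = -4 + 14 = 10)
v = -32 (v = -8 + 1*(-13 - 11) = -8 + 1*(-24) = -8 - 24 = -32)
(-E(r(-5)))/v = -1*10/(-32) = -10*(-1/32) = 5/16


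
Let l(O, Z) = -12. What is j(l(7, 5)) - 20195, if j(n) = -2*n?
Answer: -20171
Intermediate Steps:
j(l(7, 5)) - 20195 = -2*(-12) - 20195 = 24 - 20195 = -20171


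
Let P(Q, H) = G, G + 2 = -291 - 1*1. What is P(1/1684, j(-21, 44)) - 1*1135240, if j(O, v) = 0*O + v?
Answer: -1135534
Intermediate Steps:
j(O, v) = v (j(O, v) = 0 + v = v)
G = -294 (G = -2 + (-291 - 1*1) = -2 + (-291 - 1) = -2 - 292 = -294)
P(Q, H) = -294
P(1/1684, j(-21, 44)) - 1*1135240 = -294 - 1*1135240 = -294 - 1135240 = -1135534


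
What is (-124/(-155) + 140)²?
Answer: 495616/25 ≈ 19825.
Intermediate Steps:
(-124/(-155) + 140)² = (-124*(-1/155) + 140)² = (⅘ + 140)² = (704/5)² = 495616/25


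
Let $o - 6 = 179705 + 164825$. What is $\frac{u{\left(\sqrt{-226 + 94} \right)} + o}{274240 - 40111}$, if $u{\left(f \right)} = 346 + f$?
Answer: $\frac{344882}{234129} + \frac{2 i \sqrt{33}}{234129} \approx 1.473 + 4.9072 \cdot 10^{-5} i$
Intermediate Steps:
$o = 344536$ ($o = 6 + \left(179705 + 164825\right) = 6 + 344530 = 344536$)
$\frac{u{\left(\sqrt{-226 + 94} \right)} + o}{274240 - 40111} = \frac{\left(346 + \sqrt{-226 + 94}\right) + 344536}{274240 - 40111} = \frac{\left(346 + \sqrt{-132}\right) + 344536}{234129} = \left(\left(346 + 2 i \sqrt{33}\right) + 344536\right) \frac{1}{234129} = \left(344882 + 2 i \sqrt{33}\right) \frac{1}{234129} = \frac{344882}{234129} + \frac{2 i \sqrt{33}}{234129}$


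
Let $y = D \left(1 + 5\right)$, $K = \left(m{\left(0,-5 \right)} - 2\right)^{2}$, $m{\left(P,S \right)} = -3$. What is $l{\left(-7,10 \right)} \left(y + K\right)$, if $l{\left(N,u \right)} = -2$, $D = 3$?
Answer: $-86$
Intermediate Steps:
$K = 25$ ($K = \left(-3 - 2\right)^{2} = \left(-5\right)^{2} = 25$)
$y = 18$ ($y = 3 \left(1 + 5\right) = 3 \cdot 6 = 18$)
$l{\left(-7,10 \right)} \left(y + K\right) = - 2 \left(18 + 25\right) = \left(-2\right) 43 = -86$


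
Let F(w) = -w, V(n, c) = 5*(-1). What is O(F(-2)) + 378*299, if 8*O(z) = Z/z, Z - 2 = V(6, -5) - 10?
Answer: 1808339/16 ≈ 1.1302e+5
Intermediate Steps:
V(n, c) = -5
Z = -13 (Z = 2 + (-5 - 10) = 2 - 15 = -13)
O(z) = -13/(8*z) (O(z) = (-13/z)/8 = -13/(8*z))
O(F(-2)) + 378*299 = -13/(8*((-1*(-2)))) + 378*299 = -13/8/2 + 113022 = -13/8*½ + 113022 = -13/16 + 113022 = 1808339/16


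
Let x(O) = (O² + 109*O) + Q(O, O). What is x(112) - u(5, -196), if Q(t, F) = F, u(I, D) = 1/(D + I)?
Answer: 4749025/191 ≈ 24864.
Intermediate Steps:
x(O) = O² + 110*O (x(O) = (O² + 109*O) + O = O² + 110*O)
x(112) - u(5, -196) = 112*(110 + 112) - 1/(-196 + 5) = 112*222 - 1/(-191) = 24864 - 1*(-1/191) = 24864 + 1/191 = 4749025/191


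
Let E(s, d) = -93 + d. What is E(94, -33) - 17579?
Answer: -17705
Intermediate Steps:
E(94, -33) - 17579 = (-93 - 33) - 17579 = -126 - 17579 = -17705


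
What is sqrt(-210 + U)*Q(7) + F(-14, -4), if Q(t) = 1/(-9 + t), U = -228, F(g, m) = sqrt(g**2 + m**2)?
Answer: 2*sqrt(53) - I*sqrt(438)/2 ≈ 14.56 - 10.464*I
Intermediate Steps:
sqrt(-210 + U)*Q(7) + F(-14, -4) = sqrt(-210 - 228)/(-9 + 7) + sqrt((-14)**2 + (-4)**2) = sqrt(-438)/(-2) + sqrt(196 + 16) = (I*sqrt(438))*(-1/2) + sqrt(212) = -I*sqrt(438)/2 + 2*sqrt(53) = 2*sqrt(53) - I*sqrt(438)/2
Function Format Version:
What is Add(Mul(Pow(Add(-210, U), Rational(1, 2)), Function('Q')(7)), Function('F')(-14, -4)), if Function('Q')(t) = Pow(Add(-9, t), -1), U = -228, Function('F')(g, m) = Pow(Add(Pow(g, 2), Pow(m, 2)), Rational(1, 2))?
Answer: Add(Mul(2, Pow(53, Rational(1, 2))), Mul(Rational(-1, 2), I, Pow(438, Rational(1, 2)))) ≈ Add(14.560, Mul(-10.464, I))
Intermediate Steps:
Add(Mul(Pow(Add(-210, U), Rational(1, 2)), Function('Q')(7)), Function('F')(-14, -4)) = Add(Mul(Pow(Add(-210, -228), Rational(1, 2)), Pow(Add(-9, 7), -1)), Pow(Add(Pow(-14, 2), Pow(-4, 2)), Rational(1, 2))) = Add(Mul(Pow(-438, Rational(1, 2)), Pow(-2, -1)), Pow(Add(196, 16), Rational(1, 2))) = Add(Mul(Mul(I, Pow(438, Rational(1, 2))), Rational(-1, 2)), Pow(212, Rational(1, 2))) = Add(Mul(Rational(-1, 2), I, Pow(438, Rational(1, 2))), Mul(2, Pow(53, Rational(1, 2)))) = Add(Mul(2, Pow(53, Rational(1, 2))), Mul(Rational(-1, 2), I, Pow(438, Rational(1, 2))))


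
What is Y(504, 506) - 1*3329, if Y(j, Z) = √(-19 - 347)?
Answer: -3329 + I*√366 ≈ -3329.0 + 19.131*I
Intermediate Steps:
Y(j, Z) = I*√366 (Y(j, Z) = √(-366) = I*√366)
Y(504, 506) - 1*3329 = I*√366 - 1*3329 = I*√366 - 3329 = -3329 + I*√366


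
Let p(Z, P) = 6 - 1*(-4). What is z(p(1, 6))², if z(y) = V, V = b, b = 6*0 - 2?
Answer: 4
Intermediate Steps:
b = -2 (b = 0 - 2 = -2)
p(Z, P) = 10 (p(Z, P) = 6 + 4 = 10)
V = -2
z(y) = -2
z(p(1, 6))² = (-2)² = 4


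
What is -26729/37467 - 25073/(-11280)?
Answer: 212635657/140875920 ≈ 1.5094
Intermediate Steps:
-26729/37467 - 25073/(-11280) = -26729*1/37467 - 25073*(-1/11280) = -26729/37467 + 25073/11280 = 212635657/140875920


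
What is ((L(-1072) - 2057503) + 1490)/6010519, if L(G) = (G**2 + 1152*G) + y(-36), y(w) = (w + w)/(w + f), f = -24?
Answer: -10708859/30052595 ≈ -0.35634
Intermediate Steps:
y(w) = 2*w/(-24 + w) (y(w) = (w + w)/(w - 24) = (2*w)/(-24 + w) = 2*w/(-24 + w))
L(G) = 6/5 + G**2 + 1152*G (L(G) = (G**2 + 1152*G) + 2*(-36)/(-24 - 36) = (G**2 + 1152*G) + 2*(-36)/(-60) = (G**2 + 1152*G) + 2*(-36)*(-1/60) = (G**2 + 1152*G) + 6/5 = 6/5 + G**2 + 1152*G)
((L(-1072) - 2057503) + 1490)/6010519 = (((6/5 + (-1072)**2 + 1152*(-1072)) - 2057503) + 1490)/6010519 = (((6/5 + 1149184 - 1234944) - 2057503) + 1490)*(1/6010519) = ((-428794/5 - 2057503) + 1490)*(1/6010519) = (-10716309/5 + 1490)*(1/6010519) = -10708859/5*1/6010519 = -10708859/30052595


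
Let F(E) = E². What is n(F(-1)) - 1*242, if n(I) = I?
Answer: -241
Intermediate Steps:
n(F(-1)) - 1*242 = (-1)² - 1*242 = 1 - 242 = -241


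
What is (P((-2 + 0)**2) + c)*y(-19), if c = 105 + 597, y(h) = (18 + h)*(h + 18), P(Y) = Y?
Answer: 706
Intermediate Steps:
y(h) = (18 + h)**2 (y(h) = (18 + h)*(18 + h) = (18 + h)**2)
c = 702
(P((-2 + 0)**2) + c)*y(-19) = ((-2 + 0)**2 + 702)*(18 - 19)**2 = ((-2)**2 + 702)*(-1)**2 = (4 + 702)*1 = 706*1 = 706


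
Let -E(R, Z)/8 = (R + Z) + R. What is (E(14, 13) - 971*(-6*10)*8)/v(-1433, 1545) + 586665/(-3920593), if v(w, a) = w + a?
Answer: 32606398651/7841186 ≈ 4158.4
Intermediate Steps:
E(R, Z) = -16*R - 8*Z (E(R, Z) = -8*((R + Z) + R) = -8*(Z + 2*R) = -16*R - 8*Z)
v(w, a) = a + w
(E(14, 13) - 971*(-6*10)*8)/v(-1433, 1545) + 586665/(-3920593) = ((-16*14 - 8*13) - 971*(-6*10)*8)/(1545 - 1433) + 586665/(-3920593) = ((-224 - 104) - (-58260)*8)/112 + 586665*(-1/3920593) = (-328 - 971*(-480))*(1/112) - 586665/3920593 = (-328 + 466080)*(1/112) - 586665/3920593 = 465752*(1/112) - 586665/3920593 = 8317/2 - 586665/3920593 = 32606398651/7841186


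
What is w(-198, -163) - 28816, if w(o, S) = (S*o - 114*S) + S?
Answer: 21877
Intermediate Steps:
w(o, S) = -113*S + S*o (w(o, S) = (-114*S + S*o) + S = -113*S + S*o)
w(-198, -163) - 28816 = -163*(-113 - 198) - 28816 = -163*(-311) - 28816 = 50693 - 28816 = 21877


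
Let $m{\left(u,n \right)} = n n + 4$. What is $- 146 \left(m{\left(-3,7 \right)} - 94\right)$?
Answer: $5986$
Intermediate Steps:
$m{\left(u,n \right)} = 4 + n^{2}$ ($m{\left(u,n \right)} = n^{2} + 4 = 4 + n^{2}$)
$- 146 \left(m{\left(-3,7 \right)} - 94\right) = - 146 \left(\left(4 + 7^{2}\right) - 94\right) = - 146 \left(\left(4 + 49\right) - 94\right) = - 146 \left(53 - 94\right) = \left(-146\right) \left(-41\right) = 5986$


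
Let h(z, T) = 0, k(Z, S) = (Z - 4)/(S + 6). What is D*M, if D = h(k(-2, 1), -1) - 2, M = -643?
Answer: 1286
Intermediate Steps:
k(Z, S) = (-4 + Z)/(6 + S)
D = -2 (D = 0 - 2 = -2)
D*M = -2*(-643) = 1286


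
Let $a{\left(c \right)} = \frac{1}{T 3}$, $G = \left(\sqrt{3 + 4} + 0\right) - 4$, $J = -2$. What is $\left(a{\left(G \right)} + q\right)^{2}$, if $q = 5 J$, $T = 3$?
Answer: $\frac{7921}{81} \approx 97.79$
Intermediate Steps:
$G = -4 + \sqrt{7}$ ($G = \left(\sqrt{7} + 0\right) - 4 = \sqrt{7} - 4 = -4 + \sqrt{7} \approx -1.3542$)
$a{\left(c \right)} = \frac{1}{9}$ ($a{\left(c \right)} = \frac{1}{3 \cdot 3} = \frac{1}{9}$)
$q = -10$ ($q = 5 \left(-2\right) = -10$)
$\left(a{\left(G \right)} + q\right)^{2} = \left(\frac{1}{9} - 10\right)^{2} = \left(- \frac{89}{9}\right)^{2} = \frac{7921}{81}$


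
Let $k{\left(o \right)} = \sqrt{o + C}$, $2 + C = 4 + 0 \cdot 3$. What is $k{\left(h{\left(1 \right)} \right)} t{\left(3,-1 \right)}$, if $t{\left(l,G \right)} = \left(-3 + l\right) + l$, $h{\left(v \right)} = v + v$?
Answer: $6$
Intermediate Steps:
$C = 2$ ($C = -2 + \left(4 + 0 \cdot 3\right) = -2 + \left(4 + 0\right) = -2 + 4 = 2$)
$h{\left(v \right)} = 2 v$
$t{\left(l,G \right)} = -3 + 2 l$
$k{\left(o \right)} = \sqrt{2 + o}$ ($k{\left(o \right)} = \sqrt{o + 2} = \sqrt{2 + o}$)
$k{\left(h{\left(1 \right)} \right)} t{\left(3,-1 \right)} = \sqrt{2 + 2 \cdot 1} \left(-3 + 2 \cdot 3\right) = \sqrt{2 + 2} \left(-3 + 6\right) = \sqrt{4} \cdot 3 = 2 \cdot 3 = 6$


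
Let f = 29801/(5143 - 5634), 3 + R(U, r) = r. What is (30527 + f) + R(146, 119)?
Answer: 15015912/491 ≈ 30582.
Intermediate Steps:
R(U, r) = -3 + r
f = -29801/491 (f = 29801/(-491) = 29801*(-1/491) = -29801/491 ≈ -60.695)
(30527 + f) + R(146, 119) = (30527 - 29801/491) + (-3 + 119) = 14958956/491 + 116 = 15015912/491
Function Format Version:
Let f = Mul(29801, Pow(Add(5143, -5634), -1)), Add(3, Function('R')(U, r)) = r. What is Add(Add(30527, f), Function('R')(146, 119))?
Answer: Rational(15015912, 491) ≈ 30582.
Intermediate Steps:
Function('R')(U, r) = Add(-3, r)
f = Rational(-29801, 491) (f = Mul(29801, Pow(-491, -1)) = Mul(29801, Rational(-1, 491)) = Rational(-29801, 491) ≈ -60.695)
Add(Add(30527, f), Function('R')(146, 119)) = Add(Add(30527, Rational(-29801, 491)), Add(-3, 119)) = Add(Rational(14958956, 491), 116) = Rational(15015912, 491)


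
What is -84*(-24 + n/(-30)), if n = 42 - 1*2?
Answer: 2128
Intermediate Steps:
n = 40 (n = 42 - 2 = 40)
-84*(-24 + n/(-30)) = -84*(-24 + 40/(-30)) = -84*(-24 + 40*(-1/30)) = -84*(-24 - 4/3) = -84*(-76/3) = 2128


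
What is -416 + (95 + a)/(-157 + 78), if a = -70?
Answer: -32889/79 ≈ -416.32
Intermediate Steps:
-416 + (95 + a)/(-157 + 78) = -416 + (95 - 70)/(-157 + 78) = -416 + 25/(-79) = -416 + 25*(-1/79) = -416 - 25/79 = -32889/79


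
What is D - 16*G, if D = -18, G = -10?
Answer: 142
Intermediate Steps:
D - 16*G = -18 - 16*(-10) = -18 + 160 = 142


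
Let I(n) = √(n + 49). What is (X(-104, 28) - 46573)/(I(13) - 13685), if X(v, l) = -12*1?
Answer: 637515725/187279163 + 46585*√62/187279163 ≈ 3.4061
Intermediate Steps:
I(n) = √(49 + n)
X(v, l) = -12
(X(-104, 28) - 46573)/(I(13) - 13685) = (-12 - 46573)/(√(49 + 13) - 13685) = -46585/(√62 - 13685) = -46585/(-13685 + √62)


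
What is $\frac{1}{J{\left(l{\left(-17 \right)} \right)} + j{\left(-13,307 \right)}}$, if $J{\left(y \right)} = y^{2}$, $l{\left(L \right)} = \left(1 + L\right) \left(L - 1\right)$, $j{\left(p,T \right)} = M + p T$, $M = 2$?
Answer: $\frac{1}{78955} \approx 1.2665 \cdot 10^{-5}$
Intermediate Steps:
$j{\left(p,T \right)} = 2 + T p$ ($j{\left(p,T \right)} = 2 + p T = 2 + T p$)
$l{\left(L \right)} = \left(1 + L\right) \left(-1 + L\right)$
$\frac{1}{J{\left(l{\left(-17 \right)} \right)} + j{\left(-13,307 \right)}} = \frac{1}{\left(-1 + \left(-17\right)^{2}\right)^{2} + \left(2 + 307 \left(-13\right)\right)} = \frac{1}{\left(-1 + 289\right)^{2} + \left(2 - 3991\right)} = \frac{1}{288^{2} - 3989} = \frac{1}{82944 - 3989} = \frac{1}{78955}$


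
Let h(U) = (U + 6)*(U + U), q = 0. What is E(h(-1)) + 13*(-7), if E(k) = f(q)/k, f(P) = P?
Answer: -91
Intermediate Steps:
h(U) = 2*U*(6 + U) (h(U) = (6 + U)*(2*U) = 2*U*(6 + U))
E(k) = 0 (E(k) = 0/k = 0)
E(h(-1)) + 13*(-7) = 0 + 13*(-7) = 0 - 91 = -91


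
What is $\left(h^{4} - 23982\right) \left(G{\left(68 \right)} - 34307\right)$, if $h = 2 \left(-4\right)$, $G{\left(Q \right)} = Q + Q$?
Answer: $679524506$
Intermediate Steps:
$G{\left(Q \right)} = 2 Q$
$h = -8$
$\left(h^{4} - 23982\right) \left(G{\left(68 \right)} - 34307\right) = \left(\left(-8\right)^{4} - 23982\right) \left(2 \cdot 68 - 34307\right) = \left(4096 - 23982\right) \left(136 - 34307\right) = \left(-19886\right) \left(-34171\right) = 679524506$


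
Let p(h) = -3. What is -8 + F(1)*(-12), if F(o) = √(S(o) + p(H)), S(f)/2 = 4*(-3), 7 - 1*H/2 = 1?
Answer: -8 - 36*I*√3 ≈ -8.0 - 62.354*I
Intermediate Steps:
H = 12 (H = 14 - 2*1 = 14 - 2 = 12)
S(f) = -24 (S(f) = 2*(4*(-3)) = 2*(-12) = -24)
F(o) = 3*I*√3 (F(o) = √(-24 - 3) = √(-27) = 3*I*√3)
-8 + F(1)*(-12) = -8 + (3*I*√3)*(-12) = -8 - 36*I*√3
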